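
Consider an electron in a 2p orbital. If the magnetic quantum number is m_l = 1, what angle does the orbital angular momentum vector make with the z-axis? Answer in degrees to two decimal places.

θ ≈ 45.00°

2p means n = 2, l = 1.
|L|² = l(l+1)ℏ² = 2ℏ², so |L| = √2 ℏ.
L_z = m_l ℏ = 1ℏ.
cos θ = L_z/|L| = 1/√2, so θ ≈ 45.00°.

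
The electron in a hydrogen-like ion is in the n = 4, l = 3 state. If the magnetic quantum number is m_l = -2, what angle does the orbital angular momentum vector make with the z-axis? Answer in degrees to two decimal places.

|L| = ℏ√(l(l+1)) = 2√3 ℏ.
L_z = m_l ℏ = −2ℏ.
cos θ = L_z/|L| = -2/√12, so θ ≈ 125.26°.

θ ≈ 125.26°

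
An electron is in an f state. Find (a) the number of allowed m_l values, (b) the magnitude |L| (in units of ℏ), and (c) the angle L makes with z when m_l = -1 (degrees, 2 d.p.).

7 values; |L| = 2√3 ℏ ≈ 3.464ℏ; θ(m_l=-1) ≈ 106.78°

For an f orbital, l = 3.
There are 2l+1 = 7 values of m_l.
|L| = ℏ√(3·4) = 2√3 ℏ ≈ 3.464ℏ.
For m_l = -1: cos θ = -1/√12, θ ≈ 106.78°.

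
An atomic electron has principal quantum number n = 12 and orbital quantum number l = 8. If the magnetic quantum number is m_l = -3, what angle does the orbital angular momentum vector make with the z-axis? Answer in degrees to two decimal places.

θ ≈ 110.70°

|L|² = l(l+1)ℏ² = 72ℏ², so |L| = 6√2 ℏ.
L_z = m_l ℏ = −3ℏ.
cos θ = L_z/|L| = -3/√72, so θ ≈ 110.70°.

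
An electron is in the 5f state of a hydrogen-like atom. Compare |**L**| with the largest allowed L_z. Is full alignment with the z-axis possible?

5f means n = 5, l = 3.
|L| = 2√3 ℏ ≈ 3.4641ℏ, while L_z,max = lℏ = 3ℏ.
Since |L| > L_z,max, the vector can never point exactly along z; the closest it comes is θ_min = arccos(3/√12) ≈ 30.0°.

No: L_z,max = 3ℏ < |L| = 2√3 ℏ ≈ 3.464ℏ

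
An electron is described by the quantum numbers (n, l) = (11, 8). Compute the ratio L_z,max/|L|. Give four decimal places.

L_z,max/|L| = 0.9428

|L| = 6√2 ℏ ≈ 8.4853ℏ, while L_z,max = lℏ = 8ℏ.
L_z,max/|L| = 8/√72 = 0.9428.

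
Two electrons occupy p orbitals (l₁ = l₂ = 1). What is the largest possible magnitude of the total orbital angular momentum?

Angular momentum addition gives L = |l₁ − l₂|, …, l₁ + l₂.
L ∈ {0, 1, 2}.
The largest magnitude corresponds to L = 2: |L_tot| = ℏ√(2·3) = √6 ℏ.

|L_tot|_max = √6 ℏ ≈ 2.449ℏ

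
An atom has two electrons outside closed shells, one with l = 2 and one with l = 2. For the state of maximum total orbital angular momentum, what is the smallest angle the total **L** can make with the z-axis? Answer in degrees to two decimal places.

θ_min ≈ 26.57°

The total orbital quantum number L ranges from |l₁ − l₂| to l₁ + l₂ in integer steps.
So L can be 0, 1, 2, 3, 4.
The maximum is L = 4, with |L_tot| = ℏ√(4·5) = 2√5 ℏ.
The minimum angle with z is arccos(4/√20) ≈ 26.57°.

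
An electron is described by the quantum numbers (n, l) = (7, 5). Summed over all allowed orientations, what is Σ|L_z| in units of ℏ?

m_l ∈ {-5, -4, -3, -2, -1, 0, 1, 2, 3, 4, 5}.
Σ|m_l| = 2·5(5+1)/2 = 30.

Σ|L_z| = 30 ℏ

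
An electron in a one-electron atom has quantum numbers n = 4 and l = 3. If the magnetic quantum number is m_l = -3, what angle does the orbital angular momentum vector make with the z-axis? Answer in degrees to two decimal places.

θ ≈ 150.00°

|L| = ℏ√(l(l+1)) = 2√3 ℏ.
L_z = m_l ℏ = −3ℏ.
cos θ = L_z/|L| = -3/√12, so θ ≈ 150.00°.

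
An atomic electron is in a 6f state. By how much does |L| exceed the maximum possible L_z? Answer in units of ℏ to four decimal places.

|L| − L_z,max ≈ 0.4641ℏ

For 6f, l = 3.
|L| = 2√3 ℏ ≈ 3.4641ℏ, while L_z,max = lℏ = 3ℏ.
The difference is (2√3 − 3)ℏ ≈ 0.4641ℏ.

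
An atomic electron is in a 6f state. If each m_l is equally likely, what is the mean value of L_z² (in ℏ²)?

6f means n = 6, l = 3.
The allowed m_l values are -3, -2, -1, 0, 1, 2, 3.
⟨L_z²⟩ = ℏ²·(Σ m_l²)/(2l+1) = ℏ²·28/7 = 4ℏ².

⟨L_z²⟩ = 4 ℏ²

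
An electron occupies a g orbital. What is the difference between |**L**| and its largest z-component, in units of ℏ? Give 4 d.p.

The letter g corresponds to l = 4.
|L| = 2√5 ℏ ≈ 4.4721ℏ, while L_z,max = lℏ = 4ℏ.
The difference is (2√5 − 4)ℏ ≈ 0.4721ℏ.

|L| − L_z,max ≈ 0.4721ℏ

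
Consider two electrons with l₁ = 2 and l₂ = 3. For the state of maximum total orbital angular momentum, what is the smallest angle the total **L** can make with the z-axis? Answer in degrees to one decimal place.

Angular momentum addition gives L = |l₁ − l₂|, …, l₁ + l₂.
L ∈ {1, 2, 3, 4, 5}.
The maximum is L = 5, with |L_tot| = ℏ√(5·6) = √30 ℏ.
The minimum angle with z is arccos(5/√30) ≈ 24.1°.

θ_min ≈ 24.1°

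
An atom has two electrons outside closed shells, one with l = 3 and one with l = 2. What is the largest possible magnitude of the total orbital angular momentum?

L runs from |3 − 2| = 1 to 3 + 2 = 5.
Allowed values: L = 1, 2, 3, 4, 5.
The largest magnitude corresponds to L = 5: |L_tot| = ℏ√(5·6) = √30 ℏ.

|L_tot|_max = √30 ℏ ≈ 5.477ℏ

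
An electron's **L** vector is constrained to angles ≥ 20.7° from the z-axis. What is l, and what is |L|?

cos²θ_min = l/(l+1) = 0.8751.
l = cos²θ/sin²θ ≈ 7.
Then |L| = ℏ√(7·8) = 2√14 ℏ.

l = 7, |L| = 2√14 ℏ ≈ 7.483ℏ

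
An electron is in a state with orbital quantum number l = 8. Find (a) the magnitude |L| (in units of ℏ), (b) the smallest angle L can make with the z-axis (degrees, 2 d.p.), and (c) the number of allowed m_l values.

|L| = ℏ√(8·9) = 6√2 ℏ ≈ 8.485ℏ.
cos θ_min = 8/√72, so θ_min ≈ 19.47°.
There are 2l+1 = 17 values of m_l.

|L| = 6√2 ℏ ≈ 8.485ℏ; θ_min ≈ 19.47°; 17 values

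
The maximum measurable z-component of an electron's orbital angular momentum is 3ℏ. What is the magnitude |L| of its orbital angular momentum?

L_z,max = lℏ, so l = 3.
|L| = ℏ√(l(l+1)) = 2√3 ℏ.

|L| = 2√3 ℏ ≈ 3.464ℏ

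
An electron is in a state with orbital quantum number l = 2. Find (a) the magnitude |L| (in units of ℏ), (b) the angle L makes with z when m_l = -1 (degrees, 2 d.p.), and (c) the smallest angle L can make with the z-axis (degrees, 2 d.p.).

|L| = ℏ√(2·3) = √6 ℏ ≈ 2.449ℏ.
For m_l = -1: cos θ = -1/√6, θ ≈ 114.09°.
cos θ_min = 2/√6, so θ_min ≈ 35.26°.

|L| = √6 ℏ ≈ 2.449ℏ; θ(m_l=-1) ≈ 114.09°; θ_min ≈ 35.26°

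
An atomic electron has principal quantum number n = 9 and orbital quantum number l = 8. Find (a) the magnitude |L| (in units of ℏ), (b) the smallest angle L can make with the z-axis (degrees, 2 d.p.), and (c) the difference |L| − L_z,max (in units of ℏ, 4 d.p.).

|L| = 6√2 ℏ ≈ 8.485ℏ; θ_min ≈ 19.47°; |L|−L_z,max ≈ 0.4853ℏ

|L| = ℏ√(8·9) = 6√2 ℏ ≈ 8.485ℏ.
cos θ_min = 8/√72, so θ_min ≈ 19.47°.
|L| − L_z,max = (6√2 − 8)ℏ ≈ 0.4853ℏ.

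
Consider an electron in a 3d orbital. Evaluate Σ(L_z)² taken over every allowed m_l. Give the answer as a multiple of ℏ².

3d means n = 3, l = 2.
The allowed m_l values are -2, -1, 0, 1, 2.
Σ m_l² = 2·(1 + 4) = 10.

Σ(L_z)² = 10 ℏ²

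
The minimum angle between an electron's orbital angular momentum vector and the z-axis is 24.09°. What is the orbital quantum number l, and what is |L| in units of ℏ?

cos θ_min = l/√(l(l+1)) = √(l/(l+1)), so l/(l+1) = cos²(24.09°) = 0.8334.
Thus l = 0.8334/(1 − 0.8334) ≈ 5.
Then |L| = ℏ√(5·6) = √30 ℏ.

l = 5, |L| = √30 ℏ ≈ 5.477ℏ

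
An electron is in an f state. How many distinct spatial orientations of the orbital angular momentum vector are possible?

7

For an f orbital, l = 3.
The number of m_l values is 2l + 1 = 2·3 + 1 = 7.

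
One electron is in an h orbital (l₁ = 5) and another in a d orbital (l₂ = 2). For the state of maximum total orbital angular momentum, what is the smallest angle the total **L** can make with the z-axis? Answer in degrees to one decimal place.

θ_min ≈ 20.7°

L runs from |5 − 2| = 3 to 5 + 2 = 7.
L ∈ {3, 4, 5, 6, 7}.
The maximum is L = 7, with |L_tot| = ℏ√(7·8) = 2√14 ℏ.
The minimum angle with z is arccos(7/√56) ≈ 20.7°.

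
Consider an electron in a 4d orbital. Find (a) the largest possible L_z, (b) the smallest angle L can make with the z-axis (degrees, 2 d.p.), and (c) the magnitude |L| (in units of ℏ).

4d means n = 4, l = 2.
L_z,max = lℏ = 2ℏ.
cos θ_min = 2/√6, so θ_min ≈ 35.26°.
|L| = ℏ√(2·3) = √6 ℏ ≈ 2.449ℏ.

L_z,max = 2ℏ; θ_min ≈ 35.26°; |L| = √6 ℏ ≈ 2.449ℏ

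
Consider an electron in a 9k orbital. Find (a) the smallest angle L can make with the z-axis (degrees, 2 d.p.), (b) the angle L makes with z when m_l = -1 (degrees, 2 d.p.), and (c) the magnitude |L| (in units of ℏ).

θ_min ≈ 20.70°; θ(m_l=-1) ≈ 97.68°; |L| = 2√14 ℏ ≈ 7.483ℏ

9k means n = 9, l = 7.
cos θ_min = 7/√56, so θ_min ≈ 20.70°.
For m_l = -1: cos θ = -1/√56, θ ≈ 97.68°.
|L| = ℏ√(7·8) = 2√14 ℏ ≈ 7.483ℏ.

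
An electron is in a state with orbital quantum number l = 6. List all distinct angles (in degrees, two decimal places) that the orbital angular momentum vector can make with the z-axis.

θ ∈ {22.21°, 39.51°, 51.89°, 62.42°, 72.02°, 81.12°, 90.00°, 98.88°, 107.98°, 117.58°, 128.11°, 140.49°, 157.79°}

|L| = √(l(l+1)) ℏ = √42 ℏ.
cos θ = m_l/√42 for each m_l ∈ {-6, -5, -4, -3, -2, -1, 0, 1, 2, 3, 4, 5, 6}.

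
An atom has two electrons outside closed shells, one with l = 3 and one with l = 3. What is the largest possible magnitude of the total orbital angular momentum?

Angular momentum addition gives L = |l₁ − l₂|, …, l₁ + l₂.
L ∈ {0, 1, 2, 3, 4, 5, 6}.
The largest magnitude corresponds to L = 6: |L_tot| = ℏ√(6·7) = √42 ℏ.

|L_tot|_max = √42 ℏ ≈ 6.481ℏ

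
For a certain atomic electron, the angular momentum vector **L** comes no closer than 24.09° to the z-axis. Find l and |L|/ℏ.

l = 5, |L| = √30 ℏ ≈ 5.477ℏ

cos²θ_min = l/(l+1) = 0.8334.
Solving: l = 5.
Then |L| = ℏ√(5·6) = √30 ℏ.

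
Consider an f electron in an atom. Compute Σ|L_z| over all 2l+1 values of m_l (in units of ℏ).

The letter f corresponds to l = 3.
The allowed m_l values are -3, -2, -1, 0, 1, 2, 3.
Σ|m_l| = l(l+1) = 12.

Σ|L_z| = 12 ℏ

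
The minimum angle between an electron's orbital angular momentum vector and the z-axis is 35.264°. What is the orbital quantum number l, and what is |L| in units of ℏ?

l = 2, |L| = √6 ℏ ≈ 2.449ℏ

cos²θ_min = l/(l+1) = 0.6667.
Solving: l = 2.
Then |L| = ℏ√(2·3) = √6 ℏ.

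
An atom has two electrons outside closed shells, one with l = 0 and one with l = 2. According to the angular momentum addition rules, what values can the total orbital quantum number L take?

L = 2

Angular momentum addition gives L = |l₁ − l₂|, …, l₁ + l₂.
So L can be 2.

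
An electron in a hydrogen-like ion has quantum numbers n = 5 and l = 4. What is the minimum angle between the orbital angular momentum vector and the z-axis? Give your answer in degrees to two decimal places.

|L| = √(l(l+1)) ℏ = 2√5 ℏ.
The smallest angle corresponds to the largest L_z, i.e. m_l = l = 4, giving L_z = 4ℏ.
cos θ_min = 4/√20, so θ_min ≈ 26.57°.

θ_min ≈ 26.57°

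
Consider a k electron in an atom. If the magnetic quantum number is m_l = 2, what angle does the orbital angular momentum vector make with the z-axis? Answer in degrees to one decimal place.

θ ≈ 74.5°

For a k orbital, l = 7.
|L| = ℏ√(l(l+1)) = 2√14 ℏ.
L_z = m_l ℏ = 2ℏ.
cos θ = L_z/|L| = 2/√56, so θ ≈ 74.5°.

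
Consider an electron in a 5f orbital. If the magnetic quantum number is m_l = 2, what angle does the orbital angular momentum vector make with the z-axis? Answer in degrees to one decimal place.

5f means n = 5, l = 3.
|L| = ℏ√(l(l+1)) = 2√3 ℏ.
L_z = m_l ℏ = 2ℏ.
cos θ = L_z/|L| = 2/√12, so θ ≈ 54.7°.

θ ≈ 54.7°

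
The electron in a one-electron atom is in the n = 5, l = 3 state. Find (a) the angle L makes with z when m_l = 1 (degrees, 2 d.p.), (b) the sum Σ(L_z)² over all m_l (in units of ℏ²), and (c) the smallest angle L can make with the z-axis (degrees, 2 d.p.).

For m_l = 1: cos θ = 1/√12, θ ≈ 73.22°.
Σ m_l² = 28, so Σ(L_z)² = 28 ℏ².
cos θ_min = 3/√12, so θ_min ≈ 30.00°.

θ(m_l=1) ≈ 73.22°; Σ(L_z)² = 28 ℏ²; θ_min ≈ 30.00°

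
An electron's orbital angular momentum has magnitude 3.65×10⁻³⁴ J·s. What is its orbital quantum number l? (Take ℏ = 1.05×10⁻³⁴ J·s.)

l = 3

Dividing by ℏ: |L|/ℏ ≈ 3.476.
Set l(l+1) = 12.08; the integer solution is l = 3.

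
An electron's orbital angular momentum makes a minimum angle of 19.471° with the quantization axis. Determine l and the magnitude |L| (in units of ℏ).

l = 8, |L| = 6√2 ℏ ≈ 8.485ℏ

At minimum angle, m_l = l, so cos θ = l/√(l(l+1)); cos²θ = l/(l+1) = 0.8889.
Thus l = 0.8889/(1 − 0.8889) ≈ 8.
Then |L| = ℏ√(8·9) = 6√2 ℏ.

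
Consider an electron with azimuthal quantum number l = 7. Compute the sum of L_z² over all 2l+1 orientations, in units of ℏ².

m_l runs from −7 to 7, i.e. {-7, -6, -5, -4, -3, -2, -1, 0, 1, 2, 3, 4, 5, 6, 7}.
Summing m² from −7 to 7: Σ m_l² = 280.

Σ(L_z)² = 280 ℏ²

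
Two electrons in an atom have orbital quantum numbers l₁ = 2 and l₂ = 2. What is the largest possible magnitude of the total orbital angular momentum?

By the triangle rule, |l₁ − l₂| ≤ L ≤ l₁ + l₂.
So L can be 0, 1, 2, 3, 4.
The largest magnitude corresponds to L = 4: |L_tot| = ℏ√(4·5) = 2√5 ℏ.

|L_tot|_max = 2√5 ℏ ≈ 4.472ℏ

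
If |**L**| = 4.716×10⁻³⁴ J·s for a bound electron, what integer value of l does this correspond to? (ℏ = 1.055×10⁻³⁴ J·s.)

In units of ℏ, |L| ≈ 4.470.
Set l(l+1) = 19.98; the integer solution is l = 4.

l = 4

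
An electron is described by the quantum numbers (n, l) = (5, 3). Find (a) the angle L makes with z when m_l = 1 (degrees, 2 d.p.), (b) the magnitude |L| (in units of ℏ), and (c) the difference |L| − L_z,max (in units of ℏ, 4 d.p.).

θ(m_l=1) ≈ 73.22°; |L| = 2√3 ℏ ≈ 3.464ℏ; |L|−L_z,max ≈ 0.4641ℏ

For m_l = 1: cos θ = 1/√12, θ ≈ 73.22°.
|L| = ℏ√(3·4) = 2√3 ℏ ≈ 3.464ℏ.
|L| − L_z,max = (2√3 − 3)ℏ ≈ 0.4641ℏ.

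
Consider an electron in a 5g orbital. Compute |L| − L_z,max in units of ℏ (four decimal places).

For 5g, l = 4.
|L| = 2√5 ℏ ≈ 4.4721ℏ, while L_z,max = lℏ = 4ℏ.
The difference is (2√5 − 4)ℏ ≈ 0.4721ℏ.

|L| − L_z,max ≈ 0.4721ℏ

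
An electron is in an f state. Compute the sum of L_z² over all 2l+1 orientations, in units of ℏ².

For an f orbital, l = 3.
The allowed m_l values are -3, -2, -1, 0, 1, 2, 3.
Summing m² from −3 to 3: Σ m_l² = 28.

Σ(L_z)² = 28 ℏ²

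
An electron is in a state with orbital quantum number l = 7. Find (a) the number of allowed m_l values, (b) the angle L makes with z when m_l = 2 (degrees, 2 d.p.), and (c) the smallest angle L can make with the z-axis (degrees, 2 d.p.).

15 values; θ(m_l=2) ≈ 74.50°; θ_min ≈ 20.70°

There are 2l+1 = 15 values of m_l.
For m_l = 2: cos θ = 2/√56, θ ≈ 74.50°.
cos θ_min = 7/√56, so θ_min ≈ 20.70°.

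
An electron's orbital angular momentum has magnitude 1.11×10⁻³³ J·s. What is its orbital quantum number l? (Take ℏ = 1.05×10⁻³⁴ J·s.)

l = 10

Dividing by ℏ: |L|/ℏ ≈ 10.571.
(|L|/ℏ)² = l(l+1) ≈ 111.76 ⇒ l = 10.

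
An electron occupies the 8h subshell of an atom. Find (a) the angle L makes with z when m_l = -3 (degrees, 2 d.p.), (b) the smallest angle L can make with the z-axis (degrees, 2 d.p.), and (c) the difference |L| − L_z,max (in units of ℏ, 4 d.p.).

θ(m_l=-3) ≈ 123.21°; θ_min ≈ 24.09°; |L|−L_z,max ≈ 0.4772ℏ

8h means n = 8, l = 5.
For m_l = -3: cos θ = -3/√30, θ ≈ 123.21°.
cos θ_min = 5/√30, so θ_min ≈ 24.09°.
|L| − L_z,max = (√30 − 5)ℏ ≈ 0.4772ℏ.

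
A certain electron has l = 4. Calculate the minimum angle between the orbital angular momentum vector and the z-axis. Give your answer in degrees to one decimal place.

θ_min ≈ 26.6°

|L|² = l(l+1)ℏ² = 20ℏ², so |L| = 2√5 ℏ.
The smallest angle corresponds to the largest L_z, i.e. m_l = l = 4, giving L_z = 4ℏ.
cos θ_min = 4/√20, so θ_min ≈ 26.6°.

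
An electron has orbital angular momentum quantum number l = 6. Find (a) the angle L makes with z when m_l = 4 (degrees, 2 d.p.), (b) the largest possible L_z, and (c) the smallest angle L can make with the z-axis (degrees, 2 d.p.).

θ(m_l=4) ≈ 51.89°; L_z,max = 6ℏ; θ_min ≈ 22.21°

For m_l = 4: cos θ = 4/√42, θ ≈ 51.89°.
L_z,max = lℏ = 6ℏ.
cos θ_min = 6/√42, so θ_min ≈ 22.21°.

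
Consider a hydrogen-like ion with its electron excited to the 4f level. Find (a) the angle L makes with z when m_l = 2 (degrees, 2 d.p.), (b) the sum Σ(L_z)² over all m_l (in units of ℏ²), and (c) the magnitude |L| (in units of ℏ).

The 4f level has l = 3.
For m_l = 2: cos θ = 2/√12, θ ≈ 54.74°.
Σ m_l² = 28, so Σ(L_z)² = 28 ℏ².
|L| = ℏ√(3·4) = 2√3 ℏ ≈ 3.464ℏ.

θ(m_l=2) ≈ 54.74°; Σ(L_z)² = 28 ℏ²; |L| = 2√3 ℏ ≈ 3.464ℏ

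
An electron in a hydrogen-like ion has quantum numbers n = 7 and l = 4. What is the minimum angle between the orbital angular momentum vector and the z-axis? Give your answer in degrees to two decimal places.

|L| = √(l(l+1)) ℏ = 2√5 ℏ.
The smallest angle corresponds to the largest L_z, i.e. m_l = l = 4, giving L_z = 4ℏ.
cos θ_min = 4/√20, so θ_min ≈ 26.57°.

θ_min ≈ 26.57°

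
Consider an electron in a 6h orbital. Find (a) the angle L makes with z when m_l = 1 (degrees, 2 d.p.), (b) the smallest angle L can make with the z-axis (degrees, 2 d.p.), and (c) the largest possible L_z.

6h means n = 6, l = 5.
For m_l = 1: cos θ = 1/√30, θ ≈ 79.48°.
cos θ_min = 5/√30, so θ_min ≈ 24.09°.
L_z,max = lℏ = 5ℏ.

θ(m_l=1) ≈ 79.48°; θ_min ≈ 24.09°; L_z,max = 5ℏ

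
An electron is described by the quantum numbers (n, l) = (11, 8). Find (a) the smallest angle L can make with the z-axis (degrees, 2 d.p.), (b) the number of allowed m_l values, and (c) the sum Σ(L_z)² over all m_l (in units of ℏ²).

θ_min ≈ 19.47°; 17 values; Σ(L_z)² = 408 ℏ²

cos θ_min = 8/√72, so θ_min ≈ 19.47°.
There are 2l+1 = 17 values of m_l.
Σ m_l² = 408, so Σ(L_z)² = 408 ℏ².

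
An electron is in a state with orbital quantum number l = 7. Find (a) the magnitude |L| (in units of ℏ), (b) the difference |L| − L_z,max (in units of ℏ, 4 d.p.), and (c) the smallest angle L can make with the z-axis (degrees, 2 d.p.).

|L| = ℏ√(7·8) = 2√14 ℏ ≈ 7.483ℏ.
|L| − L_z,max = (2√14 − 7)ℏ ≈ 0.4833ℏ.
cos θ_min = 7/√56, so θ_min ≈ 20.70°.

|L| = 2√14 ℏ ≈ 7.483ℏ; |L|−L_z,max ≈ 0.4833ℏ; θ_min ≈ 20.70°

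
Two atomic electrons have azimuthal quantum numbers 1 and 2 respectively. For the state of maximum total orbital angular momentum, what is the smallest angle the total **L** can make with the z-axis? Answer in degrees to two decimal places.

θ_min ≈ 30.00°

L runs from |1 − 2| = 1 to 1 + 2 = 3.
So L can be 1, 2, 3.
The maximum is L = 3, with |L_tot| = ℏ√(3·4) = 2√3 ℏ.
The minimum angle with z is arccos(3/√12) ≈ 30.00°.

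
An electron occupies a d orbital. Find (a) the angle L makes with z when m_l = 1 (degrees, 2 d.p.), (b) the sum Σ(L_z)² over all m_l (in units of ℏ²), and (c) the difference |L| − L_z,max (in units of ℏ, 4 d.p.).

The letter d corresponds to l = 2.
For m_l = 1: cos θ = 1/√6, θ ≈ 65.91°.
Σ m_l² = 10, so Σ(L_z)² = 10 ℏ².
|L| − L_z,max = (√6 − 2)ℏ ≈ 0.4495ℏ.

θ(m_l=1) ≈ 65.91°; Σ(L_z)² = 10 ℏ²; |L|−L_z,max ≈ 0.4495ℏ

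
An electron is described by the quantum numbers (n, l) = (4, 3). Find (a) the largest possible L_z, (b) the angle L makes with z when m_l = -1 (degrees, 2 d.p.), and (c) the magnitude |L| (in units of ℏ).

L_z,max = lℏ = 3ℏ.
For m_l = -1: cos θ = -1/√12, θ ≈ 106.78°.
|L| = ℏ√(3·4) = 2√3 ℏ ≈ 3.464ℏ.

L_z,max = 3ℏ; θ(m_l=-1) ≈ 106.78°; |L| = 2√3 ℏ ≈ 3.464ℏ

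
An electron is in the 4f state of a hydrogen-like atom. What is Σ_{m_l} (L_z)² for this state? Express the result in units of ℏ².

Σ(L_z)² = 28 ℏ²

The 4f subshell has l = 3.
The allowed m_l values are -3, -2, -1, 0, 1, 2, 3.
Summing m² from −3 to 3: Σ m_l² = 28.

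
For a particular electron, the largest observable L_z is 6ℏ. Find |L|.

The maximum L_z equals lℏ, giving l = 6.
|L| = ℏ√(l(l+1)) = √42 ℏ.

|L| = √42 ℏ ≈ 6.481ℏ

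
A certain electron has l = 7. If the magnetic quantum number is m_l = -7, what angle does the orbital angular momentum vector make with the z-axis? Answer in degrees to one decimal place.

θ ≈ 159.3°

|L|² = l(l+1)ℏ² = 56ℏ², so |L| = 2√14 ℏ.
L_z = m_l ℏ = −7ℏ.
cos θ = L_z/|L| = -7/√56, so θ ≈ 159.3°.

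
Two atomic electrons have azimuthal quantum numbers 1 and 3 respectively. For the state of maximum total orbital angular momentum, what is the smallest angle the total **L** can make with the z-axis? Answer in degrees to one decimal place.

θ_min ≈ 26.6°

Angular momentum addition gives L = |l₁ − l₂|, …, l₁ + l₂.
So L can be 2, 3, 4.
The maximum is L = 4, with |L_tot| = ℏ√(4·5) = 2√5 ℏ.
The minimum angle with z is arccos(4/√20) ≈ 26.6°.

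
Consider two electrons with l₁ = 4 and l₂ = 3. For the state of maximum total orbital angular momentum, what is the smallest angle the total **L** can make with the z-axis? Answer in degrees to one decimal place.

θ_min ≈ 20.7°

The total orbital quantum number L ranges from |l₁ − l₂| to l₁ + l₂ in integer steps.
So L can be 1, 2, 3, 4, 5, 6, 7.
The maximum is L = 7, with |L_tot| = ℏ√(7·8) = 2√14 ℏ.
The minimum angle with z is arccos(7/√56) ≈ 20.7°.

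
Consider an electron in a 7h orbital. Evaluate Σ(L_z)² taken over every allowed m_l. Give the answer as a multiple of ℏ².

For 7h, l = 5.
m_l runs from −5 to 5, i.e. {-5, -4, -3, -2, -1, 0, 1, 2, 3, 4, 5}.
Σ m_l² = l(l+1)(2l+1)/3 = 5·6·11/3 = 110.

Σ(L_z)² = 110 ℏ²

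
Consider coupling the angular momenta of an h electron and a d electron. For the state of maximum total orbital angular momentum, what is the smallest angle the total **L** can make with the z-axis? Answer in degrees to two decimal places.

θ_min ≈ 20.70°

Angular momentum addition gives L = |l₁ − l₂|, …, l₁ + l₂.
Allowed values: L = 3, 4, 5, 6, 7.
The maximum is L = 7, with |L_tot| = ℏ√(7·8) = 2√14 ℏ.
The minimum angle with z is arccos(7/√56) ≈ 20.70°.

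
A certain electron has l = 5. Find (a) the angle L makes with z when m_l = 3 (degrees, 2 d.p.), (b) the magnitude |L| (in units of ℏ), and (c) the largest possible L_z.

For m_l = 3: cos θ = 3/√30, θ ≈ 56.79°.
|L| = ℏ√(5·6) = √30 ℏ ≈ 5.477ℏ.
L_z,max = lℏ = 5ℏ.

θ(m_l=3) ≈ 56.79°; |L| = √30 ℏ ≈ 5.477ℏ; L_z,max = 5ℏ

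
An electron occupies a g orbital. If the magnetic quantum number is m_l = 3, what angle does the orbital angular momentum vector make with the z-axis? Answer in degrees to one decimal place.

θ ≈ 47.9°

The letter g corresponds to l = 4.
|L| = ℏ√(l(l+1)) = 2√5 ℏ.
L_z = m_l ℏ = 3ℏ.
cos θ = L_z/|L| = 3/√20, so θ ≈ 47.9°.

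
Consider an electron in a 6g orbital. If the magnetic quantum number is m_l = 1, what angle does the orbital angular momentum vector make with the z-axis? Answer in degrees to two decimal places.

θ ≈ 77.08°

For 6g, l = 4.
|L|² = l(l+1)ℏ² = 20ℏ², so |L| = 2√5 ℏ.
L_z = m_l ℏ = 1ℏ.
cos θ = L_z/|L| = 1/√20, so θ ≈ 77.08°.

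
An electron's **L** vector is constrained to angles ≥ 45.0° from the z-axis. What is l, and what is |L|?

cos θ_min = l/√(l(l+1)) = √(l/(l+1)), so l/(l+1) = cos²(45.0°) = 0.5000.
Thus l = 0.5000/(1 − 0.5000) ≈ 1.
Then |L| = ℏ√(1·2) = √2 ℏ.

l = 1, |L| = √2 ℏ ≈ 1.414ℏ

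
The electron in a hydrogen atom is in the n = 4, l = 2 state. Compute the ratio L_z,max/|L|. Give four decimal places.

L_z,max/|L| = 0.8165

|L| = √6 ℏ ≈ 2.4495ℏ, while L_z,max = lℏ = 2ℏ.
L_z,max/|L| = 2/√6 = 0.8165.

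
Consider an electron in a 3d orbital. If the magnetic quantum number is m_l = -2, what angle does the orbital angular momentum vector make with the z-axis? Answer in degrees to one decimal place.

The 3d subshell has l = 2.
|L|² = l(l+1)ℏ² = 6ℏ², so |L| = √6 ℏ.
L_z = m_l ℏ = −2ℏ.
cos θ = L_z/|L| = -2/√6, so θ ≈ 144.7°.

θ ≈ 144.7°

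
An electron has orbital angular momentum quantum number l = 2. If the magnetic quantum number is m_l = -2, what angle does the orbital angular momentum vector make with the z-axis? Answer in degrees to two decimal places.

|L|² = l(l+1)ℏ² = 6ℏ², so |L| = √6 ℏ.
L_z = m_l ℏ = −2ℏ.
cos θ = L_z/|L| = -2/√6, so θ ≈ 144.74°.

θ ≈ 144.74°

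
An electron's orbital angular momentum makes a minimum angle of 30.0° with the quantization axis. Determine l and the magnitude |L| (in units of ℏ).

At minimum angle, m_l = l, so cos θ = l/√(l(l+1)); cos²θ = l/(l+1) = 0.7500.
Thus l = 0.7500/(1 − 0.7500) ≈ 3.
Then |L| = ℏ√(3·4) = 2√3 ℏ.

l = 3, |L| = 2√3 ℏ ≈ 3.464ℏ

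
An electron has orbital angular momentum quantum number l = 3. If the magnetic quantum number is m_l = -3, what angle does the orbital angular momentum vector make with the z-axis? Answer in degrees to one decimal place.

|L|² = l(l+1)ℏ² = 12ℏ², so |L| = 2√3 ℏ.
L_z = m_l ℏ = −3ℏ.
cos θ = L_z/|L| = -3/√12, so θ ≈ 150.0°.

θ ≈ 150.0°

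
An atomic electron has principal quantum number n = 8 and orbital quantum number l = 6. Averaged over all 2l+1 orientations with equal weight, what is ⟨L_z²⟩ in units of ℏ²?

m_l runs from −6 to 6, i.e. {-6, -5, -4, -3, -2, -1, 0, 1, 2, 3, 4, 5, 6}.
⟨L_z²⟩ = ℏ²·(Σ m_l²)/(2l+1) = ℏ²·182/13 = 14ℏ².

⟨L_z²⟩ = 14 ℏ²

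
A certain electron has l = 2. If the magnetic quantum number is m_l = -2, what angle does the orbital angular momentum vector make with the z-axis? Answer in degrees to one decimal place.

|L|² = l(l+1)ℏ² = 6ℏ², so |L| = √6 ℏ.
L_z = m_l ℏ = −2ℏ.
cos θ = L_z/|L| = -2/√6, so θ ≈ 144.7°.

θ ≈ 144.7°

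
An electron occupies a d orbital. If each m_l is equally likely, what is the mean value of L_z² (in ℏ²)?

For a d orbital, l = 2.
m_l ∈ {-2, -1, 0, 1, 2}.
Average of L_z² over 5 states: 10/5 ℏ² = 2 ℏ².

⟨L_z²⟩ = 2 ℏ²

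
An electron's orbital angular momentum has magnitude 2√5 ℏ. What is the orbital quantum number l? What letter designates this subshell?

(|L|/ℏ)² = l(l+1) = 20.
l² + l − 20 = 0 ⇒ l = 4.

l = 4 (g orbital)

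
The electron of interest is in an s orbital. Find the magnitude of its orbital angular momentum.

For an s orbital, l = 0.
|L| = ℏ√(l(l+1)) = ℏ√0 = 0

|L| = 0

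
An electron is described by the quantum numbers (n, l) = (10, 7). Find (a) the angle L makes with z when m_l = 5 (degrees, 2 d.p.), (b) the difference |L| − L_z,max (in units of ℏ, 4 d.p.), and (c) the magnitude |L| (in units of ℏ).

For m_l = 5: cos θ = 5/√56, θ ≈ 48.08°.
|L| − L_z,max = (2√14 − 7)ℏ ≈ 0.4833ℏ.
|L| = ℏ√(7·8) = 2√14 ℏ ≈ 7.483ℏ.

θ(m_l=5) ≈ 48.08°; |L|−L_z,max ≈ 0.4833ℏ; |L| = 2√14 ℏ ≈ 7.483ℏ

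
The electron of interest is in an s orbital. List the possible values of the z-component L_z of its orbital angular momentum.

The letter s corresponds to l = 0.
L_z = m_l ℏ with m_l ranging from −l to +l in integer steps.
For l = 0: m_l ∈ {0}.

L_z ∈ {0}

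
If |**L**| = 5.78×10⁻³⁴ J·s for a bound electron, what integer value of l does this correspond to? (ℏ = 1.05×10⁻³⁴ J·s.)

l = 5

In units of ℏ, |L| ≈ 5.505.
l(l+1) ≈ 5.505² ≈ 30.30, so l = 5.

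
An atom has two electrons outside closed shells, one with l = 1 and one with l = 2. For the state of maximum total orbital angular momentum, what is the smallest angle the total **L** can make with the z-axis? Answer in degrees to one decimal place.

By the triangle rule, |l₁ − l₂| ≤ L ≤ l₁ + l₂.
Allowed values: L = 1, 2, 3.
The maximum is L = 3, with |L_tot| = ℏ√(3·4) = 2√3 ℏ.
The minimum angle with z is arccos(3/√12) ≈ 30.0°.

θ_min ≈ 30.0°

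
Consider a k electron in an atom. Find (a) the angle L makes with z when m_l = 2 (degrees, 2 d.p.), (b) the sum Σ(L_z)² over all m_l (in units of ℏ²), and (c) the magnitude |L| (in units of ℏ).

The letter k corresponds to l = 7.
For m_l = 2: cos θ = 2/√56, θ ≈ 74.50°.
Σ m_l² = 280, so Σ(L_z)² = 280 ℏ².
|L| = ℏ√(7·8) = 2√14 ℏ ≈ 7.483ℏ.

θ(m_l=2) ≈ 74.50°; Σ(L_z)² = 280 ℏ²; |L| = 2√14 ℏ ≈ 7.483ℏ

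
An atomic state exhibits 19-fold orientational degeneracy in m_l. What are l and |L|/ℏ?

l = 9, |L| = 3√10 ℏ ≈ 9.487ℏ

19 = 2l + 1, so l = (19−1)/2 = 9.
Then |L| = √(l(l+1)) ℏ = 3√10 ℏ.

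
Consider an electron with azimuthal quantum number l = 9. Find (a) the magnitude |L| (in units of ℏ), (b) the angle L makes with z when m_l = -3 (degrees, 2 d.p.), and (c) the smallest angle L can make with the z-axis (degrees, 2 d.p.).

|L| = 3√10 ℏ ≈ 9.487ℏ; θ(m_l=-3) ≈ 108.43°; θ_min ≈ 18.43°

|L| = ℏ√(9·10) = 3√10 ℏ ≈ 9.487ℏ.
For m_l = -3: cos θ = -3/√90, θ ≈ 108.43°.
cos θ_min = 9/√90, so θ_min ≈ 18.43°.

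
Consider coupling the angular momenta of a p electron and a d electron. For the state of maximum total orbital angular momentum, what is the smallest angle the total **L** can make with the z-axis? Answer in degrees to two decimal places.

The total orbital quantum number L ranges from |l₁ − l₂| to l₁ + l₂ in integer steps.
Allowed values: L = 1, 2, 3.
The maximum is L = 3, with |L_tot| = ℏ√(3·4) = 2√3 ℏ.
The minimum angle with z is arccos(3/√12) ≈ 30.00°.

θ_min ≈ 30.00°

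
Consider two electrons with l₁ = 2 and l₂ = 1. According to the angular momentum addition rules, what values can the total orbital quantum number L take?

The total orbital quantum number L ranges from |l₁ − l₂| to l₁ + l₂ in integer steps.
So L can be 1, 2, 3.

L = 1, 2, 3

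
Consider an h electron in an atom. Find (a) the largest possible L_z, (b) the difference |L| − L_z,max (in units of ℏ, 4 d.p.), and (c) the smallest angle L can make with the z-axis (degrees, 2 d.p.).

L_z,max = 5ℏ; |L|−L_z,max ≈ 0.4772ℏ; θ_min ≈ 24.09°

For an h orbital, l = 5.
L_z,max = lℏ = 5ℏ.
|L| − L_z,max = (√30 − 5)ℏ ≈ 0.4772ℏ.
cos θ_min = 5/√30, so θ_min ≈ 24.09°.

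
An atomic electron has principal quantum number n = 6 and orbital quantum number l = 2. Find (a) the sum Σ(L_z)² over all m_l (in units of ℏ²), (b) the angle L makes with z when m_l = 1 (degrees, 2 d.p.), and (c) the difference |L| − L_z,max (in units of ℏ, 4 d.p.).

Σ m_l² = 10, so Σ(L_z)² = 10 ℏ².
For m_l = 1: cos θ = 1/√6, θ ≈ 65.91°.
|L| − L_z,max = (√6 − 2)ℏ ≈ 0.4495ℏ.

Σ(L_z)² = 10 ℏ²; θ(m_l=1) ≈ 65.91°; |L|−L_z,max ≈ 0.4495ℏ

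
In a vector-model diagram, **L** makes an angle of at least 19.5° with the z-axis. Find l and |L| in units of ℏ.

cos θ_min = l/√(l(l+1)) = √(l/(l+1)), so l/(l+1) = cos²(19.5°) = 0.8886.
l = cos²θ/sin²θ ≈ 8.
Then |L| = ℏ√(8·9) = 6√2 ℏ.

l = 8, |L| = 6√2 ℏ ≈ 8.485ℏ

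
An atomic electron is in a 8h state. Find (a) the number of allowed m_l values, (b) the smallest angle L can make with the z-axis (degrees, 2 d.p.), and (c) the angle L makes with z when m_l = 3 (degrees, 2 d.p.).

The 8h subshell has l = 5.
There are 2l+1 = 11 values of m_l.
cos θ_min = 5/√30, so θ_min ≈ 24.09°.
For m_l = 3: cos θ = 3/√30, θ ≈ 56.79°.

11 values; θ_min ≈ 24.09°; θ(m_l=3) ≈ 56.79°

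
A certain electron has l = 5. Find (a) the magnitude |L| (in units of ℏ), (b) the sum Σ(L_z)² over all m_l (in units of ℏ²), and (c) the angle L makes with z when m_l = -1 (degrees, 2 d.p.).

|L| = √30 ℏ ≈ 5.477ℏ; Σ(L_z)² = 110 ℏ²; θ(m_l=-1) ≈ 100.52°

|L| = ℏ√(5·6) = √30 ℏ ≈ 5.477ℏ.
Σ m_l² = 110, so Σ(L_z)² = 110 ℏ².
For m_l = -1: cos θ = -1/√30, θ ≈ 100.52°.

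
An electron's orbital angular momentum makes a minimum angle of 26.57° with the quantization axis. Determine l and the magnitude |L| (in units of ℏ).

l = 4, |L| = 2√5 ℏ ≈ 4.472ℏ

cos²θ_min = l/(l+1) = 0.7999.
Solving: l = 4.
Then |L| = ℏ√(4·5) = 2√5 ℏ.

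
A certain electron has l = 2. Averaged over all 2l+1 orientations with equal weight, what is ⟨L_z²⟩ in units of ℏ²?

The allowed m_l values are -2, -1, 0, 1, 2.
⟨L_z²⟩ = ℏ²·(Σ m_l²)/(2l+1) = ℏ²·10/5 = 2ℏ².

⟨L_z²⟩ = 2 ℏ²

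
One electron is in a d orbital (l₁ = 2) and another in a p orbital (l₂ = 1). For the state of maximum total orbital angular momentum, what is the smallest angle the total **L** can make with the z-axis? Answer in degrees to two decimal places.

θ_min ≈ 30.00°

L runs from |2 − 1| = 1 to 2 + 1 = 3.
L ∈ {1, 2, 3}.
The maximum is L = 3, with |L_tot| = ℏ√(3·4) = 2√3 ℏ.
The minimum angle with z is arccos(3/√12) ≈ 30.00°.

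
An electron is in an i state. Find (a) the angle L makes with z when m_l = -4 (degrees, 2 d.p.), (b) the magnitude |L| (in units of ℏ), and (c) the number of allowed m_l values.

θ(m_l=-4) ≈ 128.11°; |L| = √42 ℏ ≈ 6.481ℏ; 13 values

For an i orbital, l = 6.
For m_l = -4: cos θ = -4/√42, θ ≈ 128.11°.
|L| = ℏ√(6·7) = √42 ℏ ≈ 6.481ℏ.
There are 2l+1 = 13 values of m_l.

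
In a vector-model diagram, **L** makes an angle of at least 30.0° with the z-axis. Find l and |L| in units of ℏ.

cos²θ_min = l/(l+1) = 0.7500.
Thus l = 0.7500/(1 − 0.7500) ≈ 3.
Then |L| = ℏ√(3·4) = 2√3 ℏ.

l = 3, |L| = 2√3 ℏ ≈ 3.464ℏ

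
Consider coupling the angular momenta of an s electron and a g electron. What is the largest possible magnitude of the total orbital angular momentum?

L runs from |0 − 4| = 4 to 0 + 4 = 4.
Allowed values: L = 4.
The largest magnitude corresponds to L = 4: |L_tot| = ℏ√(4·5) = 2√5 ℏ.

|L_tot|_max = 2√5 ℏ ≈ 4.472ℏ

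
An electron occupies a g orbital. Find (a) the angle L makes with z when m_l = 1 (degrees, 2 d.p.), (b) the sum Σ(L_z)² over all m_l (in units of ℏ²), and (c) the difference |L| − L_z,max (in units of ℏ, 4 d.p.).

The letter g corresponds to l = 4.
For m_l = 1: cos θ = 1/√20, θ ≈ 77.08°.
Σ m_l² = 60, so Σ(L_z)² = 60 ℏ².
|L| − L_z,max = (2√5 − 4)ℏ ≈ 0.4721ℏ.

θ(m_l=1) ≈ 77.08°; Σ(L_z)² = 60 ℏ²; |L|−L_z,max ≈ 0.4721ℏ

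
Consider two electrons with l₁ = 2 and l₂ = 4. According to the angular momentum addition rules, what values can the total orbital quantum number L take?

L = 2, 3, 4, 5, 6

Angular momentum addition gives L = |l₁ − l₂|, …, l₁ + l₂.
So L can be 2, 3, 4, 5, 6.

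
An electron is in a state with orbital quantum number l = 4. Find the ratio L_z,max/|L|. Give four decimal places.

|L| = 2√5 ℏ ≈ 4.4721ℏ, while L_z,max = lℏ = 4ℏ.
L_z,max/|L| = 4/√20 = 0.8944.

L_z,max/|L| = 0.8944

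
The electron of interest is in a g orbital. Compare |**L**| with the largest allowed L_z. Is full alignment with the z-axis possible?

No: L_z,max = 4ℏ < |L| = 2√5 ℏ ≈ 4.472ℏ

For a g orbital, l = 4.
|L| = 2√5 ℏ ≈ 4.4721ℏ, while L_z,max = lℏ = 4ℏ.
Since |L| > L_z,max, the vector can never point exactly along z; the closest it comes is θ_min = arccos(4/√20) ≈ 26.6°.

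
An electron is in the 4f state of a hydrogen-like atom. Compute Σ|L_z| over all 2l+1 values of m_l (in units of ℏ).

4f means n = 4, l = 3.
The allowed m_l values are -3, -2, -1, 0, 1, 2, 3.
Σ|m_l| = 2(1+2+…+3) = 12.

Σ|L_z| = 12 ℏ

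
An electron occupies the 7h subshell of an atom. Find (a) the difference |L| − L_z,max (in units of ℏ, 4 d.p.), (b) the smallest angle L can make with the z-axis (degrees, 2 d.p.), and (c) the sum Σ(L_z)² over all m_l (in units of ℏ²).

|L|−L_z,max ≈ 0.4772ℏ; θ_min ≈ 24.09°; Σ(L_z)² = 110 ℏ²

7h means n = 7, l = 5.
|L| − L_z,max = (√30 − 5)ℏ ≈ 0.4772ℏ.
cos θ_min = 5/√30, so θ_min ≈ 24.09°.
Σ m_l² = 110, so Σ(L_z)² = 110 ℏ².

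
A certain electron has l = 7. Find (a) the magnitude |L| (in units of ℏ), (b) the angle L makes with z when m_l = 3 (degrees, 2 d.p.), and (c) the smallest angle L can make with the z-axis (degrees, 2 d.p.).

|L| = ℏ√(7·8) = 2√14 ℏ ≈ 7.483ℏ.
For m_l = 3: cos θ = 3/√56, θ ≈ 66.37°.
cos θ_min = 7/√56, so θ_min ≈ 20.70°.

|L| = 2√14 ℏ ≈ 7.483ℏ; θ(m_l=3) ≈ 66.37°; θ_min ≈ 20.70°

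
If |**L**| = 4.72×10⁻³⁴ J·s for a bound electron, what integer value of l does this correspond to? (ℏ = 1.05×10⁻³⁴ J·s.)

l = 4

Dividing by ℏ: |L|/ℏ ≈ 4.495.
l(l+1) ≈ 4.495² ≈ 20.21, so l = 4.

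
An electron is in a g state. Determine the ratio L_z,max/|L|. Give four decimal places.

L_z,max/|L| = 0.8944

For a g orbital, l = 4.
|L| = 2√5 ℏ ≈ 4.4721ℏ, while L_z,max = lℏ = 4ℏ.
L_z,max/|L| = 4/√20 = 0.8944.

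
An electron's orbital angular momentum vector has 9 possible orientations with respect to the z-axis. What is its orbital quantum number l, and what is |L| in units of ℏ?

2l + 1 = 9 ⇒ l = 4.
|L| = ℏ√(l(l+1)) = ℏ√(4·5) = 2√5 ℏ.

l = 4, |L| = 2√5 ℏ ≈ 4.472ℏ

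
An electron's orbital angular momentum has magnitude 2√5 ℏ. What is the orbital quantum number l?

Since |L|² = l(l+1)ℏ², l(l+1) = 20.
l² + l − 20 = 0 ⇒ l = 4.

l = 4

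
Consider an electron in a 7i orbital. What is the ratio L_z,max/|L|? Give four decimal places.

L_z,max/|L| = 0.9258

For 7i, l = 6.
|L| = √42 ℏ ≈ 6.4807ℏ, while L_z,max = lℏ = 6ℏ.
L_z,max/|L| = 6/√42 = 0.9258.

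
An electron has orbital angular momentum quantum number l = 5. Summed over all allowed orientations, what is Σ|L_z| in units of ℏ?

Σ|L_z| = 30 ℏ

m_l ∈ {-5, -4, -3, -2, -1, 0, 1, 2, 3, 4, 5}.
Σ|m_l| = l(l+1) = 30.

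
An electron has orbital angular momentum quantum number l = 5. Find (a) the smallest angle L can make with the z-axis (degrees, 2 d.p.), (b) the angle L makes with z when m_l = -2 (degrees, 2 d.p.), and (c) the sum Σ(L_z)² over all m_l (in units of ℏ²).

cos θ_min = 5/√30, so θ_min ≈ 24.09°.
For m_l = -2: cos θ = -2/√30, θ ≈ 111.42°.
Σ m_l² = 110, so Σ(L_z)² = 110 ℏ².

θ_min ≈ 24.09°; θ(m_l=-2) ≈ 111.42°; Σ(L_z)² = 110 ℏ²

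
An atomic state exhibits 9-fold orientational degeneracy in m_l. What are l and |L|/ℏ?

l = 4, |L| = 2√5 ℏ ≈ 4.472ℏ

Since there are 2l+1 = 9 values of m_l, l = 4.
|L| = ℏ√(l(l+1)) = ℏ√(4·5) = 2√5 ℏ.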